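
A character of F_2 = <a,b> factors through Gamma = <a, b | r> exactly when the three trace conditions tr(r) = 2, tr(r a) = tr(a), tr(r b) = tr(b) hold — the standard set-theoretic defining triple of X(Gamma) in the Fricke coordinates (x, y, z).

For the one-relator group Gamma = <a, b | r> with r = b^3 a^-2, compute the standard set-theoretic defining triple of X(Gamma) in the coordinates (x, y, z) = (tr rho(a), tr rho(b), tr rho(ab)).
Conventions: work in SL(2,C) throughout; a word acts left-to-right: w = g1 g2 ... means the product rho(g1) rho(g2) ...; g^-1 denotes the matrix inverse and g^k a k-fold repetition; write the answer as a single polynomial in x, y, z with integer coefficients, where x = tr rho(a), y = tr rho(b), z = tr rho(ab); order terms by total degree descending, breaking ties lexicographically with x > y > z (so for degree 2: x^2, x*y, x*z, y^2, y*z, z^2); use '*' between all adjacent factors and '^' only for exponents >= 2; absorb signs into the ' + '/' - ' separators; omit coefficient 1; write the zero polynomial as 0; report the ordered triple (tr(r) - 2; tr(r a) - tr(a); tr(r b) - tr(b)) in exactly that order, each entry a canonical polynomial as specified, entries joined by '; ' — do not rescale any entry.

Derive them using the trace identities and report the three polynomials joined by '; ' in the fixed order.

use: tr(b^2) = tr(b)*tr(b) - tr(1) = y^2 - 2
apply: tr(b^3) = tr(b)*tr(b^2) - tr(b) = y^3 - 3*y
apply: tr(a b^2) = tr(b)*tr(a b) - tr(a) = y*z - x
use: tr(b^3 a) = tr(b)*tr(a b^2) - tr(a b) = y^2*z - x*y - z
tr(a^-1 b^3) = tr(b^3)*tr(a) - tr(b^3 a) = x*y^3 - y^2*z - 2*x*y + z
use: tr(b^3 a^-2) = tr(a^-1 b^3)*tr(a) - tr(a^-1 b^3 a) = x^2*y^3 - x*y^2*z - 2*x^2*y - y^3 + x*z + 3*y
use: tr(b^4) = tr(b)*tr(b^3) - tr(b^2) = y^4 - 4*y^2 + 2
tr(b^4 a) = tr(b)*tr(b^2 a b) - tr(b^2 a) = y^3*z - x*y^2 - 2*y*z + x
tr(b^4 a^-1) = tr(b^4)*tr(a) - tr(b^4 a) = x*y^4 - y^3*z - 3*x*y^2 + 2*y*z + x
use: tr(b^3 a^-2 b) = tr(b^4 a^-1)*tr(a) - tr(b^4) = x^2*y^4 - x*y^3*z - 3*x^2*y^2 - y^4 + 2*x*y*z + x^2 + 4*y^2 - 2
assemble the triple (tr(r) - 2; tr(r a) - x; tr(r b) - y)

x^2*y^3 - x*y^2*z - 2*x^2*y - y^3 + x*z + 3*y - 2; x*y^3 - y^2*z - 2*x*y - x + z; x^2*y^4 - x*y^3*z - 3*x^2*y^2 - y^4 + 2*x*y*z + x^2 + 4*y^2 - y - 2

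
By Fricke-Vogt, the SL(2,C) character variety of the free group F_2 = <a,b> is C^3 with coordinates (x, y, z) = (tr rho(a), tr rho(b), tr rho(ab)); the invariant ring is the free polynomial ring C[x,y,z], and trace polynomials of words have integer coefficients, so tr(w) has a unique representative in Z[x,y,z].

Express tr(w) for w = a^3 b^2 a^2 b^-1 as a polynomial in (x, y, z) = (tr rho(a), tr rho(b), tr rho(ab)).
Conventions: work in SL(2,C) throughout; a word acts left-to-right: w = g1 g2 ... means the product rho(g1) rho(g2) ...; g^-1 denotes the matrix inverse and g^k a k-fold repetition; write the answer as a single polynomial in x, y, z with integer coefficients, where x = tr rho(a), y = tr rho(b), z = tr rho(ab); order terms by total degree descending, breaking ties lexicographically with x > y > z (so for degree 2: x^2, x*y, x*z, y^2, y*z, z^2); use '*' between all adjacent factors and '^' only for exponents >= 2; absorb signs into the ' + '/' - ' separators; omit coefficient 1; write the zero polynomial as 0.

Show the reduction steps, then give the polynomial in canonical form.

tr(a^2 b) = tr(a) tr(b a) - tr(b)   [square of a] = x*z - y
so tr(a^2) = tr(a) tr(a) - tr(1)   [square of a] = x^2 - 2
tr(b^2 a^2) = tr(b) tr(a^2 b) - tr(a^2)   [square of b] = x*y*z - x^2 - y^2 + 2
tr(b^2 a) = tr(b) tr(a b) - tr(a)   [square of b] = y*z - x
so tr(a b^2 a^2) = tr(a) tr(b^2 a^2) - tr(b^2 a)   [square of a] = x^2*y*z - x^3 - x*y^2 - y*z + 3*x
tr(a b^2 a^3) = tr(a) tr(a b^2 a^2) - tr(a b^2 a)   [square of a] = x^3*y*z - x^4 - x^2*y^2 - 2*x*y*z + 4*x^2 + y^2 - 2
so tr(a^3 b^2 a^2) = tr(a) tr(a b^2 a^3) - tr(a b^2 a^2)   [square of a] = x^4*y*z - x^5 - x^3*y^2 - 3*x^2*y*z + 5*x^3 + 2*x*y^2 + y*z - 5*x
so tr(b a b a) = tr(b a) tr(b a) - tr(1)   [split at a repeated b] = z^2 - 2
tr(b a^2 b a) = tr(a) tr(b a b a) - tr(b a b)   [square of a] = x*z^2 - y*z - x
tr(a^2 b a^2 b) = tr(a) tr(b a^2 b a) - tr(b a^2 b)   [square of a] = x^2*z^2 - 2*x*y*z + y^2 - 2
tr(b a^3) = tr(a) tr(b a^2) - tr(b a)   [square of a] = x^2*z - x*y - z
so tr(a^2 b a^2) = tr(a) tr(b a^3) - tr(b a^2)   [square of a] = x^3*z - x^2*y - 2*x*z + y
tr(a b^2 a^2 b a) = tr(b) tr(a^2 b a^2 b) - tr(a^2 b a^2)   [square of b] = x^2*y*z^2 - x^3*z - 2*x*y^2*z + x^2*y + y^3 + 2*x*z - 3*y
reduce: tr(b a b^2 a) = tr(b) tr(a b a b) - tr(a b a)   [square of b] = y*z^2 - x*z - y
reduce: tr(b a b^2) = tr(b) tr(b a b) - tr(b a)   [square of b] = y^2*z - x*y - z
reduce: tr(a b^2 a^2 b) = tr(a) tr(b a b^2 a) - tr(b a b^2)   [square of a] = x*y*z^2 - x^2*z - y^2*z + z
so tr(a^3 b^2 a^2 b) = tr(a) tr(a b^2 a^2 b a) - tr(a b^2 a^2 b)   [square of a] = x^3*y*z^2 - x^4*z - 2*x^2*y^2*z + x^3*y + x*y^3 - x*y*z^2 + 3*x^2*z + y^2*z - 3*x*y - z
reduce: tr(a^3 b^2 a^2 b^-1) = tr(a^3 b^2 a^2) tr(b) - tr(a^3 b^2 a^2 b)   [inverse elimination on b] = x^4*y^2*z - x^5*y - x^3*y^3 - x^3*y*z^2 + x^4*z - x^2*y^2*z + 4*x^3*y + x*y^3 + x*y*z^2 - 3*x^2*z - 2*x*y + z

x^4*y^2*z - x^5*y - x^3*y^3 - x^3*y*z^2 + x^4*z - x^2*y^2*z + 4*x^3*y + x*y^3 + x*y*z^2 - 3*x^2*z - 2*x*y + z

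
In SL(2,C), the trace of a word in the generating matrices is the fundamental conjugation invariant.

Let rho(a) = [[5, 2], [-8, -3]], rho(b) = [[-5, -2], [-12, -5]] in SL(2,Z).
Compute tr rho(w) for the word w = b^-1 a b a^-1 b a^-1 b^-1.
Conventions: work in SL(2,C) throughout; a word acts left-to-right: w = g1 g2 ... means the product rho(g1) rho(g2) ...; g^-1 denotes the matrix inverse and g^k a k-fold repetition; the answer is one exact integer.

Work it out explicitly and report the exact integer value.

rho(b^-1) = [[-5, 2], [12, -5]]
... * rho(a) = [[5, 2], [-8, -3]]  ->  [[-41, -16], [100, 39]]
... * rho(b) = [[-5, -2], [-12, -5]]  ->  [[397, 162], [-968, -395]]
... * rho(a^-1) = [[-3, -2], [8, 5]]  ->  [[105, 16], [-256, -39]]
... * rho(b) = [[-5, -2], [-12, -5]]  ->  [[-717, -290], [1748, 707]]
... * rho(a^-1) = [[-3, -2], [8, 5]]  ->  [[-169, -16], [412, 39]]
... * rho(b^-1) = [[-5, 2], [12, -5]]  ->  [[653, -258], [-1592, 629]]
tr = 653 + 629 = 1282

1282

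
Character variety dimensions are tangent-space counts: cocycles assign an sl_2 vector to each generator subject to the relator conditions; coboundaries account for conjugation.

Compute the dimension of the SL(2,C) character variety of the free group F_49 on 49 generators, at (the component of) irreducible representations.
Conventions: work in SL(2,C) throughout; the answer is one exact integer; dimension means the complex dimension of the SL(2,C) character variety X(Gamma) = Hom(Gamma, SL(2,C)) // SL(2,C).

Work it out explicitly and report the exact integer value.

Gamma = F_49 has 49 generators and no relators.
Z^1(Gamma, Ad rho) = (sl_2)^49: a cocycle is a free choice of one sl_2 vector per generator, so dim Z^1 = 3*49 = 147.
Irreducibility makes the coboundary map sl_2 -> Z^1 injective (trivial centralizer), so dim B^1 = 3.
dim X = dim H^1 = dim Z^1 - dim B^1 = 147 - 3 = 144.

144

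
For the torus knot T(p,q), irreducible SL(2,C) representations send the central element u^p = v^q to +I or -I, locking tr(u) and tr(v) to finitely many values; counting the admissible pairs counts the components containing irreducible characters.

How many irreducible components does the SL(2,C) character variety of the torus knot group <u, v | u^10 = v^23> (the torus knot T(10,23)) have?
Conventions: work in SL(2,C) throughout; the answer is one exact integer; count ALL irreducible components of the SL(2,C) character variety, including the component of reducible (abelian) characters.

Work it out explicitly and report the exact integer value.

For T(10,23): irreducibility forces the central element u^10 = v^23 to one of +I, -I.
So on each irreducible component the traces are pinned: tr(u) = 2*cos(pi*alpha/10) with 1 <= alpha <= 9, tr(v) = 2*cos(pi*beta/23) with 1 <= beta <= 22.
Consistency of u^10 = (-1)^alpha I with v^23 = (-1)^beta I forces alpha = beta (mod 2).
Counting: 5 odd alphas x 11 odd betas + 4 even alphas x 11 even betas = 55 + 44 = 99.
That is 99 components of irreducible characters, and with the reducible (abelian) component the total is 100.

100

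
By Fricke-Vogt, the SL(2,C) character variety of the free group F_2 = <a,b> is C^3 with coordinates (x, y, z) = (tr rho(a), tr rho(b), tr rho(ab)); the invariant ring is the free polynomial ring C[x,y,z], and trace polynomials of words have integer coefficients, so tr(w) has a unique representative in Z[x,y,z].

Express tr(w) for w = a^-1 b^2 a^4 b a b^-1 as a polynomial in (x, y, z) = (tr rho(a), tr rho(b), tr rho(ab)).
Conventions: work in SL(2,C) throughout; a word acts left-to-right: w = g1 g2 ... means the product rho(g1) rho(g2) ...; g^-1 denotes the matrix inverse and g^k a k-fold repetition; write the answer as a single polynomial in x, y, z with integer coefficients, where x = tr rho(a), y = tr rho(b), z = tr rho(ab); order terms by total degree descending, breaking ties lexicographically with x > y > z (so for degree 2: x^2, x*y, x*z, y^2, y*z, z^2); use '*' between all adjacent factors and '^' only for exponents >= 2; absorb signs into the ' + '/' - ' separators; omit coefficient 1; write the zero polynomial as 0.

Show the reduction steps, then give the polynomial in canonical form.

next, trace(b^2 a) = trace(b) trace(a b) - trace(a) = y*z - x
next, trace(b^2) = trace(b) trace(b) - trace(1) = y^2 - 2
next, trace(b a^2 b) = trace(a) trace(b^2 a) - trace(b^2) = x*y*z - x^2 - y^2 + 2
trace(b a^2) = trace(a) trace(b a) - trace(b) = x*z - y
and trace(a b^3 a) = trace(b) trace(b a^2 b) - trace(b a^2) = x*y^2*z - x^2*y - y^3 - x*z + 3*y
and trace(a b^3) = trace(b) trace(a b^2) - trace(a b) = y^2*z - x*y - z
trace(a^2 b^3 a) = trace(a) trace(a b^3 a) - trace(a b^3) = x^2*y^2*z - x^3*y - x*y^3 - x^2*z - y^2*z + 4*x*y + z
trace(b^2 a^4 b) = trace(a) trace(a^2 b^3 a) - trace(a^2 b^3) = x^3*y^2*z - x^4*y - x^2*y^3 - x^3*z - 2*x*y^2*z + 5*x^2*y + y^3 + 2*x*z - 3*y
and trace(b a b a) = trace(a b) trace(a b) - trace(1) = z^2 - 2
next, trace(a b a b a) = trace(a) trace(b a b a) - trace(b a b) = x*z^2 - y*z - x
and trace(a^2 b a b a) = trace(a) trace(a b a b a) - trace(a b a b) = x^2*z^2 - x*y*z - x^2 - z^2 + 2
next, trace(a^4 b a b) = trace(a) trace(a^2 b a b a) - trace(a^2 b a b) = x^3*z^2 - x^2*y*z - x^3 - 2*x*z^2 + y*z + 3*x
and trace(a b a^2) = trace(a) trace(a b a) - trace(a b) = x^2*z - x*y - z
trace(a b a^3) = trace(a) trace(a b a^2) - trace(a b a) = x^3*z - x^2*y - 2*x*z + y
and trace(a^4 b a) = trace(a) trace(a b a^3) - trace(a b a^2) = x^4*z - x^3*y - 3*x^2*z + 2*x*y + z
next, trace(b a^4 b a b) = trace(b) trace(a^4 b a b) - trace(a^4 b a) = x^3*y*z^2 - x^4*z - x^2*y^2*z - 2*x*y*z^2 + 3*x^2*z + y^2*z + x*y - z
trace(b^2 a^4 b a b) = trace(b) trace(b a^4 b a b) - trace(b a^4 b a) = x^3*y^2*z^2 - x^4*y*z - x^2*y^3*z - x^3*z^2 - 2*x*y^2*z^2 + 4*x^2*y*z + y^3*z + x^3 + x*y^2 + 2*x*z^2 - 2*y*z - 3*x
and trace(a b a b a b) = trace(b a) trace(b a b a) - trace(b^-1 a^-1) = z^3 - 3*z
trace(b a b a b^2 a) = trace(b) trace(a b a b a b) - trace(a b a b a) = y*z^3 - x*z^2 - 2*y*z + x
next, trace(a b a b^2) = trace(b) trace(a b a b) - trace(a b a) = y*z^2 - x*z - y
and trace(b a b a b^2) = trace(b) trace(a b a b^2) - trace(a b a b) = y^2*z^2 - x*y*z - y^2 - z^2 + 2
next, trace(a b a b a b^2 a) = trace(a) trace(b a b a b^2 a) - trace(b a b a b^2) = x*y*z^3 - x^2*z^2 - y^2*z^2 - x*y*z + x^2 + y^2 + z^2 - 2
and trace(a^2 b a b a b^2 a) = trace(a) trace(a b a b a b^2 a) - trace(a b a b a b^2) = x^2*y*z^3 - x^3*z^2 - x*y^2*z^2 - x^2*y*z - y*z^3 + x^3 + x*y^2 + 2*x*z^2 + 2*y*z - 3*x
trace(b^2 a^4 b a b a) = trace(a) trace(a^2 b a b a b^2 a) - trace(a^2 b a b a b^2) = x^3*y*z^3 - x^4*z^2 - x^2*y^2*z^2 - x^3*y*z - 2*x*y*z^3 + x^4 + x^2*y^2 + 3*x^2*z^2 + y^2*z^2 + 3*x*y*z - 4*x^2 - y^2 - z^2 + 2
and trace(a^-1 b^2 a^4 b a b) = trace(b^2 a^4 b a b) trace(a) - trace(b^2 a^4 b a b a) = x^4*y^2*z^2 - x^5*y*z - x^3*y^3*z - x^3*y*z^3 - x^2*y^2*z^2 + 5*x^3*y*z + x*y^3*z + 2*x*y*z^3 - x^2*z^2 - y^2*z^2 - 5*x*y*z + x^2 + y^2 + z^2 - 2
trace(a^-1 b^2 a^4 b a b^-1) = trace(a^-1 b^2 a^4 b a) trace(b) - trace(a^-1 b^2 a^4 b a b) = -x^4*y^2*z^2 + x^5*y*z + 2*x^3*y^3*z + x^3*y*z^3 - x^4*y^2 - x^2*y^4 + x^2*y^2*z^2 - 6*x^3*y*z - 3*x*y^3*z - 2*x*y*z^3 + 5*x^2*y^2 + x^2*z^2 + y^4 + y^2*z^2 + 7*x*y*z - x^2 - 4*y^2 - z^2 + 2

-x^4*y^2*z^2 + x^5*y*z + 2*x^3*y^3*z + x^3*y*z^3 - x^4*y^2 - x^2*y^4 + x^2*y^2*z^2 - 6*x^3*y*z - 3*x*y^3*z - 2*x*y*z^3 + 5*x^2*y^2 + x^2*z^2 + y^4 + y^2*z^2 + 7*x*y*z - x^2 - 4*y^2 - z^2 + 2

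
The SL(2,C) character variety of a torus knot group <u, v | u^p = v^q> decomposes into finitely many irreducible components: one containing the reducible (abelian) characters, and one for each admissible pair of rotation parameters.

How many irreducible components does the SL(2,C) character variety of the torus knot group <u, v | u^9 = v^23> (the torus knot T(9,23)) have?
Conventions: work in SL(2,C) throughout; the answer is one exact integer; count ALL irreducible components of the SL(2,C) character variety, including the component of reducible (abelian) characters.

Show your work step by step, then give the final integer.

For T(9,23): irreducibility forces the central element u^9 = v^23 to one of +I, -I.
On an irreducible component, tr(u) is locked at 2*cos(pi*alpha/9) for some alpha in 1..8, and tr(v) at 2*cos(pi*beta/23) for some beta in 1..22.
The two central values (-1)^alpha I and (-1)^beta I must be the same matrix, so alpha and beta share a parity.
Counting: 4 odd alphas x 11 odd betas + 4 even alphas x 11 even betas = 44 + 44 = 88.
Total: 88 irreducible-character components + 1 reducible (abelian) component = 89.

89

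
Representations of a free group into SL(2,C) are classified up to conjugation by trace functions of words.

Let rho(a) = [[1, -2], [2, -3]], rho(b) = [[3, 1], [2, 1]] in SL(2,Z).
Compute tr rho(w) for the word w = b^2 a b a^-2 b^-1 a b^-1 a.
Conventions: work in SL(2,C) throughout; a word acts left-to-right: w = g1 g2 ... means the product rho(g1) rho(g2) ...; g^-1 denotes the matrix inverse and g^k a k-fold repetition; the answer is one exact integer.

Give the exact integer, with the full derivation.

rho(b) = [[3, 1], [2, 1]]
... * rho(b) = [[3, 1], [2, 1]]  ->  [[11, 4], [8, 3]]
... * rho(a) = [[1, -2], [2, -3]]  ->  [[19, -34], [14, -25]]
... * rho(b) = [[3, 1], [2, 1]]  ->  [[-11, -15], [-8, -11]]
... * rho(a^-1) = [[-3, 2], [-2, 1]]  ->  [[63, -37], [46, -27]]
... * rho(a^-1) = [[-3, 2], [-2, 1]]  ->  [[-115, 89], [-84, 65]]
... * rho(b^-1) = [[1, -1], [-2, 3]]  ->  [[-293, 382], [-214, 279]]
... * rho(a) = [[1, -2], [2, -3]]  ->  [[471, -560], [344, -409]]
... * rho(b^-1) = [[1, -1], [-2, 3]]  ->  [[1591, -2151], [1162, -1571]]
... * rho(a) = [[1, -2], [2, -3]]  ->  [[-2711, 3271], [-1980, 2389]]
tr = -2711 + 2389 = -322

-322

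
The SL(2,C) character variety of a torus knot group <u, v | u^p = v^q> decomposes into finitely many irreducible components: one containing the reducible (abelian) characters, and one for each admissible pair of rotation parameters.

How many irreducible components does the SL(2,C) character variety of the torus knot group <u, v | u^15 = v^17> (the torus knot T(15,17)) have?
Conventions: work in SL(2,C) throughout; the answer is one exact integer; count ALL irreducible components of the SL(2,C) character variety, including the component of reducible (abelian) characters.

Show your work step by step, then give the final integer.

For T(15,17): irreducibility forces the central element u^15 = v^17 to one of +I, -I.
On an irreducible component, tr(u) is locked at 2*cos(pi*alpha/15) for some alpha in 1..14, and tr(v) at 2*cos(pi*beta/17) for some beta in 1..16.
The two central values (-1)^alpha I and (-1)^beta I must be the same matrix, so alpha and beta share a parity.
Counting: 7 odd alphas x 8 odd betas + 7 even alphas x 8 even betas = 56 + 56 = 112.
Total: 112 irreducible-character components + 1 reducible (abelian) component = 113.

113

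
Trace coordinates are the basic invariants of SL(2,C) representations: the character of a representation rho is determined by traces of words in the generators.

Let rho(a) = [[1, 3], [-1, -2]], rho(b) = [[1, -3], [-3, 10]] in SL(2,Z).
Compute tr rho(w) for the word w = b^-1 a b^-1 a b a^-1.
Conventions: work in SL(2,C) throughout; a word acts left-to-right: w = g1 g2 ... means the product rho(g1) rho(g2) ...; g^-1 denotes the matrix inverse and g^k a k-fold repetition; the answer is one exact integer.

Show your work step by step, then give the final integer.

6566

rho(b^-1) = [[10, 3], [3, 1]]
... * rho(a) = [[1, 3], [-1, -2]]  ->  [[7, 24], [2, 7]]
... * rho(b^-1) = [[10, 3], [3, 1]]  ->  [[142, 45], [41, 13]]
... * rho(a) = [[1, 3], [-1, -2]]  ->  [[97, 336], [28, 97]]
... * rho(b) = [[1, -3], [-3, 10]]  ->  [[-911, 3069], [-263, 886]]
... * rho(a^-1) = [[-2, -3], [1, 1]]  ->  [[4891, 5802], [1412, 1675]]
tr = 4891 + 1675 = 6566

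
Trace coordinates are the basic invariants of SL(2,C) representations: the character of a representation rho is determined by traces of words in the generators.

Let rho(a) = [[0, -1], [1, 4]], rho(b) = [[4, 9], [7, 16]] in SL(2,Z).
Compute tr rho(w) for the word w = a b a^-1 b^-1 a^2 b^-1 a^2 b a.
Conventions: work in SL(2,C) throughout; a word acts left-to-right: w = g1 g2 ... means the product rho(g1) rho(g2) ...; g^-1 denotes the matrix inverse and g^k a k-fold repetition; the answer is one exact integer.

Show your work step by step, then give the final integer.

rho(a) = [[0, -1], [1, 4]]
... * rho(b) = [[4, 9], [7, 16]]  ->  [[-7, -16], [32, 73]]
... * rho(a^-1) = [[4, 1], [-1, 0]]  ->  [[-12, -7], [55, 32]]
... * rho(b^-1) = [[16, -9], [-7, 4]]  ->  [[-143, 80], [656, -367]]
... * rho(a) = [[0, -1], [1, 4]]  ->  [[80, 463], [-367, -2124]]
... * rho(a) = [[0, -1], [1, 4]]  ->  [[463, 1772], [-2124, -8129]]
... * rho(b^-1) = [[16, -9], [-7, 4]]  ->  [[-4996, 2921], [22919, -13400]]
... * rho(a) = [[0, -1], [1, 4]]  ->  [[2921, 16680], [-13400, -76519]]
... * rho(a) = [[0, -1], [1, 4]]  ->  [[16680, 63799], [-76519, -292676]]
... * rho(b) = [[4, 9], [7, 16]]  ->  [[513313, 1170904], [-2354808, -5371487]]
... * rho(a) = [[0, -1], [1, 4]]  ->  [[1170904, 4170303], [-5371487, -19131140]]
tr = 1170904 + -19131140 = -17960236

-17960236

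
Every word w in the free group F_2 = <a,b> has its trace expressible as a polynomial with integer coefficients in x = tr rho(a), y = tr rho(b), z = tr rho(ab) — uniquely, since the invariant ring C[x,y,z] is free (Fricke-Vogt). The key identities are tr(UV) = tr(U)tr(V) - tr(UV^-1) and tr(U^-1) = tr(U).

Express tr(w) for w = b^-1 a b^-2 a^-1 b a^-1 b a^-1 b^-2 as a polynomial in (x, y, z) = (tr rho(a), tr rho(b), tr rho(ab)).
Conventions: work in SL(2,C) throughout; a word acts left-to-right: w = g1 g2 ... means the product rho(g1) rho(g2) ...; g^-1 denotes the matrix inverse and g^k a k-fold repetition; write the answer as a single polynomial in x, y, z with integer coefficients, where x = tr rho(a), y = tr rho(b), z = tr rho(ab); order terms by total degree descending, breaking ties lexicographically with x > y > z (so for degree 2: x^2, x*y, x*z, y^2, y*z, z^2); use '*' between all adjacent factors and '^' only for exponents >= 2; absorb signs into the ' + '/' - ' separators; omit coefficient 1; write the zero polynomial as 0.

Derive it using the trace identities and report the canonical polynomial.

x^3*y^6*z - x^4*y^5 - x^2*y^7 - 3*x^2*y^5*z^2 + x^3*y^4*z + 2*x*y^6*z + 3*x*y^4*z^3 + x^4*y^3 + 5*x^2*y^5 + 2*x^2*y^3*z^2 - y^5*z^2 - y^3*z^4 - 2*x^3*y^2*z - 10*x*y^4*z - 3*x*y^2*z^3 - 4*x^2*y^3 + x^2*y*z^2 + 5*y^3*z^2 + y*z^4 + 8*x*y^2*z - 3*y*z^2 - x*z - y

apply: tr(a b a) = tr(a)*tr(b a) - tr(b)   [square of a] = x*z - y
tr(a b a b) = tr(b a)*tr(b a) - tr(1)   [split at a repeated b] = z^2 - 2
tr(b a b^-1 a) = tr(a b a)*tr(b) - tr(a b a b)   [inverse elimination on b] = x*y*z - y^2 - z^2 + 2
tr(a b^-1 a^-1 b) = tr(b a b^-1)*tr(a) - tr(b a b^-1 a)   [inverse elimination on a] = -x*y*z + x^2 + y^2 + z^2 - 2
tr(a^3 b) = tr(a)*tr(a b a) - tr(a b)   [square of a] = x^2*z - x*y - z
use: tr(a^2) = tr(a)*tr(a) - tr(1)   [square of a] = x^2 - 2
tr(a^3) = tr(a)*tr(a^2) - tr(a)   [square of a] = x^3 - 3*x
use: tr(a b^2 a^2) = tr(b)*tr(a^3 b) - tr(a^3)   [square of b] = x^2*y*z - x^3 - x*y^2 - y*z + 3*x
apply: tr(b a b^2 a) = tr(b)*tr(a b a b) - tr(a b a)   [square of b] = y*z^2 - x*z - y
tr(b a b) = tr(b)*tr(a b) - tr(a)   [square of b] = y*z - x
tr(b a b^2) = tr(b)*tr(b a b) - tr(b a)   [square of b] = y^2*z - x*y - z
use: tr(a b^2 a^2 b) = tr(a)*tr(b a b^2 a) - tr(b a b^2)   [square of a] = x*y*z^2 - x^2*z - y^2*z + z
tr(a b^-1 a b^2 a) = tr(a b^2 a^2)*tr(b) - tr(a b^2 a^2 b)   [inverse elimination on b] = x^2*y^2*z - x^3*y - x*y^3 - x*y*z^2 + x^2*z + 3*x*y - z
apply: tr(a b^2 a b a) = tr(a)*tr(b^2 a b a) - tr(b^2 a b)   [square of a] = x*y*z^2 - x^2*z - y^2*z + z
apply: tr(a b a b a b) = tr(a b)*tr(a b a b) - tr(a^-1 b^-1)   [split at a repeated a] = z^3 - 3*z
tr(a b a b a) = tr(a)*tr(b a b a) - tr(b a b)   [square of a] = x*z^2 - y*z - x
tr(a b^2 a b a b) = tr(b)*tr(a b a b a b) - tr(a b a b a)   [square of b] = y*z^3 - x*z^2 - 2*y*z + x
tr(a b^-1 a b^2 a b) = tr(a b^2 a b a)*tr(b) - tr(a b^2 a b a b)   [inverse elimination on b] = x*y^2*z^2 - x^2*y*z - y^3*z - y*z^3 + x*z^2 + 3*y*z - x
tr(b^2 a b^-1 a b^-1 a) = tr(a b^-1 a b^2 a)*tr(b) - tr(a b^-1 a b^2 a b)   [inverse elimination on b] = x^2*y^3*z - x^3*y^2 - x*y^4 - 2*x*y^2*z^2 + 2*x^2*y*z + y^3*z + y*z^3 + 3*x*y^2 - x*z^2 - 4*y*z + x
tr(b^-1 a b^-1 a^-1 b^2 a) = tr(b^2 a b^-1 a b^-1)*tr(a) - tr(b^2 a b^-1 a b^-1 a)   [inverse elimination on a] = -x^2*y^3*z + x^3*y^2 + x*y^4 + 2*x*y^2*z^2 - x^2*y*z - y^3*z - y*z^3 - 4*x*y^2 + 4*y*z + x
use: tr(a^-1 b^2 a^-1 b^-1 a b^-1) = tr(b^-1 a b^-1 a^-1 b^2)*tr(a) - tr(b^-1 a b^-1 a^-1 b^2 a)   [inverse elimination on a] = x^2*y^3*z - x^3*y^2 - x*y^4 - 2*x*y^2*z^2 + y^3*z + y*z^3 + x^3 + 5*x*y^2 + x*z^2 - 4*y*z - 3*x
apply: tr(b a^-1) = tr(b)*tr(a) - tr(b a)   [inverse elimination on a] = x*y - z
use: tr(b a^-1 b^-1 a b^-2 a^-1 b) = tr(a^-1 b^2 a^-1 b^-1 a b^-1)*tr(b) - tr(a^-1 b^2 a^-1 b^-1 a)   [inverse elimination on b] = x^2*y^4*z - x^3*y^3 - x*y^5 - 2*x*y^3*z^2 + y^4*z + y^2*z^3 + x^3*y + 5*x*y^3 + x*y*z^2 - 4*y^2*z - 4*x*y + z
tr(b^2) = tr(b)*tr(b) - tr(1)   [square of b] = y^2 - 2
tr(a b^2 a) = tr(a)*tr(b^2 a) - tr(b^2)   [square of a] = x*y*z - x^2 - y^2 + 2
use: tr(a b^2 a b^-1) = tr(a b^2 a)*tr(b) - tr(a b^2 a b)   [inverse elimination on b] = x*y^2*z - x^2*y - y^3 - y*z^2 + x*z + 3*y
apply: tr(a b a b^2 a b^-1) = tr(a b a b^2 a)*tr(b) - tr(a b a b^2 a b)   [inverse elimination on b] = x*y^2*z^2 - x^2*y*z - y^3*z - y*z^3 + x*z^2 + 3*y*z - x
use: tr(b a b^2 a b^-2 a) = tr(a b a b^2 a b^-1)*tr(b) - tr(a b a b^2 a)   [inverse elimination on b] = x*y^3*z^2 - x^2*y^2*z - y^4*z - y^2*z^3 + x^2*z + 4*y^2*z - x*y - z
tr(b a b^-2 a^-1 b a b) = tr(b a b^2 a b^-2)*tr(a) - tr(b a b^2 a b^-2 a)   [inverse elimination on a] = -x*y^3*z^2 + 2*x^2*y^2*z + y^4*z + y^2*z^3 - x^3*y - x*y^3 - x*y*z^2 - 4*y^2*z + 4*x*y + z
tr(b a b a b a b a) = tr(a b)*tr(a b a b a b) - tr(a^-1 b^-1 a^-1 b^-1)   [split at a repeated a] = z^4 - 4*z^2 + 2
tr(a^-1 b a b a b a b) = tr(b a b a b a b)*tr(a) - tr(b a b a b a b a)   [inverse elimination on a] = x*y*z^3 - x^2*z^2 - z^4 - 2*x*y*z + x^2 + 4*z^2 - 2
apply: tr(a^-1 b a b a b a b^-1) = tr(a^-1 b a b a b a)*tr(b) - tr(a^-1 b a b a b a b)   [inverse elimination on b] = -x*y*z^3 + x^2*z^2 + y^2*z^2 + z^4 + x*y*z - x^2 - y^2 - 4*z^2 + 2
apply: tr(b a b^-2 a^-1 b a b a) = tr(a^-1 b a b a b a b^-1)*tr(b) - tr(a^-1 b a b a b a)   [inverse elimination on b] = -x*y^2*z^3 + x^2*y*z^2 + y^3*z^2 + y*z^4 + x*y^2*z - x^2*y - y^3 - 5*y*z^2 + x*z + 3*y
tr(a b^-2 a^-1 b a b a^-1 b) = tr(b a b^-2 a^-1 b a b)*tr(a) - tr(b a b^-2 a^-1 b a b a)   [inverse elimination on a] = -x^2*y^3*z^2 + 2*x^3*y^2*z + x*y^4*z + 2*x*y^2*z^3 - x^4*y - x^2*y^3 - 2*x^2*y*z^2 - y^3*z^2 - y*z^4 - 5*x*y^2*z + 5*x^2*y + y^3 + 5*y*z^2 - 3*y
tr(b a^-1 b^-1 a b^-2 a^-1 b a) = tr(a b^-2 a^-1 b a b a^-1)*tr(b) - tr(a b^-2 a^-1 b a b a^-1 b)   [inverse elimination on b] = x^2*y^3*z^2 - 2*x^3*y^2*z - x*y^4*z - 2*x*y^2*z^3 + x^4*y + x^2*y^3 + 2*x^2*y*z^2 + y^3*z^2 + y*z^4 + 4*x*y^2*z - 4*x^2*y - 4*y*z^2 + y
apply: tr(b^-1 a b^-2 a^-1 b a^-1 b a^-1) = tr(b a^-1 b^-1 a b^-2 a^-1 b)*tr(a) - tr(b a^-1 b^-1 a b^-2 a^-1 b a)   [inverse elimination on a] = x^3*y^4*z - x^4*y^3 - x^2*y^5 - 3*x^2*y^3*z^2 + 2*x^3*y^2*z + 2*x*y^4*z + 3*x*y^2*z^3 + 4*x^2*y^3 - x^2*y*z^2 - y^3*z^2 - y*z^4 - 8*x*y^2*z + 4*y*z^2 + x*z - y
tr(b^-1 a b^-2 a^-1 b a^-1 b a^-1 b^-1) = tr(b^-1 a b^-2 a^-1 b a^-1 b a^-1)*tr(b) - tr(b^-1 a b^-2 a^-1 b a^-1 b a^-1 b)   [inverse elimination on b] = x^3*y^5*z - x^4*y^4 - x^2*y^6 - 3*x^2*y^4*z^2 + 2*x^3*y^3*z + 2*x*y^5*z + 3*x*y^3*z^3 + 4*x^2*y^4 - x^2*y^2*z^2 - y^4*z^2 - y^2*z^4 - 8*x*y^3*z + 4*y^2*z^2 + z^2 - 2
use: tr(b^-1 a b^-2 a^-1 b a^-1 b a^-1 b^-2) = tr(b^-1 a b^-2 a^-1 b a^-1 b a^-1 b^-1)*tr(b) - tr(b^-1 a b^-2 a^-1 b a^-1 b a^-1)   [inverse elimination on b] = x^3*y^6*z - x^4*y^5 - x^2*y^7 - 3*x^2*y^5*z^2 + x^3*y^4*z + 2*x*y^6*z + 3*x*y^4*z^3 + x^4*y^3 + 5*x^2*y^5 + 2*x^2*y^3*z^2 - y^5*z^2 - y^3*z^4 - 2*x^3*y^2*z - 10*x*y^4*z - 3*x*y^2*z^3 - 4*x^2*y^3 + x^2*y*z^2 + 5*y^3*z^2 + y*z^4 + 8*x*y^2*z - 3*y*z^2 - x*z - y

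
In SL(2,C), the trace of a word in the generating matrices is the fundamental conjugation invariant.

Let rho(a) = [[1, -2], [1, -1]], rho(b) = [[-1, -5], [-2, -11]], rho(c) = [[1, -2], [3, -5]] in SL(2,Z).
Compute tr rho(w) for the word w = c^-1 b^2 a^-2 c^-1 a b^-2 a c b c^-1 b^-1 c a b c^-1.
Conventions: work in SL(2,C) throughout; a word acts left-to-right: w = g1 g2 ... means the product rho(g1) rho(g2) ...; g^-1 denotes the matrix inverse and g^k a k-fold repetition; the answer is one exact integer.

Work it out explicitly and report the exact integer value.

rho(c^-1) = [[-5, 2], [-3, 1]]
... * rho(b) = [[-1, -5], [-2, -11]]  ->  [[1, 3], [1, 4]]
... * rho(b) = [[-1, -5], [-2, -11]]  ->  [[-7, -38], [-9, -49]]
... * rho(a^-1) = [[-1, 2], [-1, 1]]  ->  [[45, -52], [58, -67]]
... * rho(a^-1) = [[-1, 2], [-1, 1]]  ->  [[7, 38], [9, 49]]
... * rho(c^-1) = [[-5, 2], [-3, 1]]  ->  [[-149, 52], [-192, 67]]
... * rho(a) = [[1, -2], [1, -1]]  ->  [[-97, 246], [-125, 317]]
... * rho(b^-1) = [[-11, 5], [2, -1]]  ->  [[1559, -731], [2009, -942]]
... * rho(b^-1) = [[-11, 5], [2, -1]]  ->  [[-18611, 8526], [-23983, 10987]]
... * rho(a) = [[1, -2], [1, -1]]  ->  [[-10085, 28696], [-12996, 36979]]
... * rho(c) = [[1, -2], [3, -5]]  ->  [[76003, -123310], [97941, -158903]]
... * rho(b) = [[-1, -5], [-2, -11]]  ->  [[170617, 976395], [219865, 1258228]]
... * rho(c^-1) = [[-5, 2], [-3, 1]]  ->  [[-3782270, 1317629], [-4874009, 1697958]]
... * rho(b^-1) = [[-11, 5], [2, -1]]  ->  [[44240228, -20228979], [57010015, -26068003]]
... * rho(c) = [[1, -2], [3, -5]]  ->  [[-16446709, 12664439], [-21193994, 16319985]]
... * rho(a) = [[1, -2], [1, -1]]  ->  [[-3782270, 20228979], [-4874009, 26068003]]
... * rho(b) = [[-1, -5], [-2, -11]]  ->  [[-36675688, -203607419], [-47261997, -262377988]]
... * rho(c^-1) = [[-5, 2], [-3, 1]]  ->  [[794200697, -276958795], [1023443949, -356901982]]
tr = 794200697 + -356901982 = 437298715

437298715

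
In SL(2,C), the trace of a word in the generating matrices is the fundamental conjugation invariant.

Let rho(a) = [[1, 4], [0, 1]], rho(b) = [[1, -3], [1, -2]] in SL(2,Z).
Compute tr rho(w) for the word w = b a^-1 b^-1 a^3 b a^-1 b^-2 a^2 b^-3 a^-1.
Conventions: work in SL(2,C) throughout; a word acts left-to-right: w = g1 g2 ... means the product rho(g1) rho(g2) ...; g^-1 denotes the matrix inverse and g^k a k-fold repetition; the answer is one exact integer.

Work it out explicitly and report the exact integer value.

-857

rho(b) = [[1, -3], [1, -2]]
... * rho(a^-1) = [[1, -4], [0, 1]]  ->  [[1, -7], [1, -6]]
... * rho(b^-1) = [[-2, 3], [-1, 1]]  ->  [[5, -4], [4, -3]]
... * rho(a) = [[1, 4], [0, 1]]  ->  [[5, 16], [4, 13]]
... * rho(a) = [[1, 4], [0, 1]]  ->  [[5, 36], [4, 29]]
... * rho(a) = [[1, 4], [0, 1]]  ->  [[5, 56], [4, 45]]
... * rho(b) = [[1, -3], [1, -2]]  ->  [[61, -127], [49, -102]]
... * rho(a^-1) = [[1, -4], [0, 1]]  ->  [[61, -371], [49, -298]]
... * rho(b^-1) = [[-2, 3], [-1, 1]]  ->  [[249, -188], [200, -151]]
... * rho(b^-1) = [[-2, 3], [-1, 1]]  ->  [[-310, 559], [-249, 449]]
... * rho(a) = [[1, 4], [0, 1]]  ->  [[-310, -681], [-249, -547]]
... * rho(a) = [[1, 4], [0, 1]]  ->  [[-310, -1921], [-249, -1543]]
... * rho(b^-1) = [[-2, 3], [-1, 1]]  ->  [[2541, -2851], [2041, -2290]]
... * rho(b^-1) = [[-2, 3], [-1, 1]]  ->  [[-2231, 4772], [-1792, 3833]]
... * rho(b^-1) = [[-2, 3], [-1, 1]]  ->  [[-310, -1921], [-249, -1543]]
... * rho(a^-1) = [[1, -4], [0, 1]]  ->  [[-310, -681], [-249, -547]]
tr = -310 + -547 = -857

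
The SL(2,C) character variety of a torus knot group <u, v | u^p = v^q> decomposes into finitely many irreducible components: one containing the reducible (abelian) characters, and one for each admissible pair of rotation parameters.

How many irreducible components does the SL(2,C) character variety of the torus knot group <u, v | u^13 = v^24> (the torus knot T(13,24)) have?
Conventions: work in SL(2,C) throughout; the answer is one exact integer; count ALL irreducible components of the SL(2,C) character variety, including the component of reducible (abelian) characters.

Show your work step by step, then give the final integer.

139

For T(13,24): irreducibility forces the central element u^13 = v^24 to one of +I, -I.
On an irreducible component, tr(u) is locked at 2*cos(pi*alpha/13) for some alpha in 1..12, and tr(v) at 2*cos(pi*beta/24) for some beta in 1..23.
u^13 = (-1)^alpha I and v^24 = (-1)^beta I must agree, so alpha and beta have equal parity.
Counting: 6 odd alphas x 12 odd betas + 6 even alphas x 11 even betas = 72 + 66 = 138.
Total: 138 irreducible-character components + 1 reducible (abelian) component = 139.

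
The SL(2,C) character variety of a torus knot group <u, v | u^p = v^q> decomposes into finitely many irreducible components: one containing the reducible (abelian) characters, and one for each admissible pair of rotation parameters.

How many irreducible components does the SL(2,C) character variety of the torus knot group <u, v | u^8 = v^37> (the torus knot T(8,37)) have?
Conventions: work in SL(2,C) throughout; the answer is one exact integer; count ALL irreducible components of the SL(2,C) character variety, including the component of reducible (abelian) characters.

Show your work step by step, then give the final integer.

127

In the torus knot group T(8,37), u^8 = v^37 is central, so an irreducible representation sends it to +I or -I (Schur).
On an irreducible component, tr(u) is locked at 2*cos(pi*alpha/8) for some alpha in 1..7, and tr(v) at 2*cos(pi*beta/37) for some beta in 1..36.
Consistency of u^8 = (-1)^alpha I with v^37 = (-1)^beta I forces alpha = beta (mod 2).
Counting: 4 odd alphas x 18 odd betas + 3 even alphas x 18 even betas = 72 + 54 = 126.
components with irreducible characters: 126; plus the single component of reducible (abelian) characters: total 127.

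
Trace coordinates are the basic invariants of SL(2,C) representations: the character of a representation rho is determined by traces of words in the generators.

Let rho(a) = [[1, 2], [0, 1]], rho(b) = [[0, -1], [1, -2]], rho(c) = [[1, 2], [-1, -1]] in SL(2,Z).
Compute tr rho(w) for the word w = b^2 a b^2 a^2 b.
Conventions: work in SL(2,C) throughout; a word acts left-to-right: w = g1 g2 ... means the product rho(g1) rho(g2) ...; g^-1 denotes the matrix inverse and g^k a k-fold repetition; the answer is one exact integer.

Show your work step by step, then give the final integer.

rho(b) = [[0, -1], [1, -2]]
... * rho(b) = [[0, -1], [1, -2]]  ->  [[-1, 2], [-2, 3]]
... * rho(a) = [[1, 2], [0, 1]]  ->  [[-1, 0], [-2, -1]]
... * rho(b) = [[0, -1], [1, -2]]  ->  [[0, 1], [-1, 4]]
... * rho(b) = [[0, -1], [1, -2]]  ->  [[1, -2], [4, -7]]
... * rho(a) = [[1, 2], [0, 1]]  ->  [[1, 0], [4, 1]]
... * rho(a) = [[1, 2], [0, 1]]  ->  [[1, 2], [4, 9]]
... * rho(b) = [[0, -1], [1, -2]]  ->  [[2, -5], [9, -22]]
tr = 2 + -22 = -20

-20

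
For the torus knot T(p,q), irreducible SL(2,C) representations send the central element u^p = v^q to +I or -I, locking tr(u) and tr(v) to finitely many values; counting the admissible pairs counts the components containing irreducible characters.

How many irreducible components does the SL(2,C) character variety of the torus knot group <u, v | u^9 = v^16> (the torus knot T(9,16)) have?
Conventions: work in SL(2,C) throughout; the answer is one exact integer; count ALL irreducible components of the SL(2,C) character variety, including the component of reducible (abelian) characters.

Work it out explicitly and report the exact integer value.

For T(9,16): irreducibility forces the central element u^9 = v^16 to one of +I, -I.
On an irreducible component, tr(u) is locked at 2*cos(pi*alpha/9) for some alpha in 1..8, and tr(v) at 2*cos(pi*beta/16) for some beta in 1..15.
u^9 = (-1)^alpha I and v^16 = (-1)^beta I must agree, so alpha and beta have equal parity.
Enumerate parity-matched pairs: 4*8 odd-odd plus 4*7 even-even gives 60.
components with irreducible characters: 60; plus the single component of reducible (abelian) characters: total 61.

61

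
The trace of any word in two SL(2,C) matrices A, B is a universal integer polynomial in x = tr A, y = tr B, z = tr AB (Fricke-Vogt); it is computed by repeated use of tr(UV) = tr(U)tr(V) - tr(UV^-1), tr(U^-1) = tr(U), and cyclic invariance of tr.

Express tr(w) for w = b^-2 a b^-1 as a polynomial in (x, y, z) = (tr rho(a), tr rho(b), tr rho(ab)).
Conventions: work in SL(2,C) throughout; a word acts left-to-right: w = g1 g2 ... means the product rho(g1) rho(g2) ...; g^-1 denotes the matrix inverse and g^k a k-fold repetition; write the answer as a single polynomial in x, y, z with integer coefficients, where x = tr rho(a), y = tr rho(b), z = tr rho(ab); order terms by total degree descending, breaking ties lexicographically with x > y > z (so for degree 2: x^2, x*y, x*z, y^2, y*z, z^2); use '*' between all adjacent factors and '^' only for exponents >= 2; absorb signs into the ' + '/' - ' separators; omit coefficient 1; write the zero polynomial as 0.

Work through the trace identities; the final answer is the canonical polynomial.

next, trace(b^-1 a) = trace(a) trace(b) - trace(a b) = x*y - z
next, trace(b^-2 a) = trace(b^-1 a) trace(b) - trace(b^-1 a b) = x*y^2 - y*z - x
next, trace(b^-2 a b^-1) = trace(b^-2 a) trace(b) - trace(b^-2 a b) = x*y^3 - y^2*z - 2*x*y + z

x*y^3 - y^2*z - 2*x*y + z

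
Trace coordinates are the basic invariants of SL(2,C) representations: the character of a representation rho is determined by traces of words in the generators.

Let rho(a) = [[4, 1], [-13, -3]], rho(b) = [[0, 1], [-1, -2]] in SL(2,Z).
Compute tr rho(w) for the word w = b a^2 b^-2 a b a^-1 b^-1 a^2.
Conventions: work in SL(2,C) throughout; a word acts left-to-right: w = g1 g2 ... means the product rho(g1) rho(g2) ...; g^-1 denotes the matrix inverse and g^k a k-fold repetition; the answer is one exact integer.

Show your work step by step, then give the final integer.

4992

rho(b) = [[0, 1], [-1, -2]]
... * rho(a) = [[4, 1], [-13, -3]]  ->  [[-13, -3], [22, 5]]
... * rho(a) = [[4, 1], [-13, -3]]  ->  [[-13, -4], [23, 7]]
... * rho(b^-1) = [[-2, -1], [1, 0]]  ->  [[22, 13], [-39, -23]]
... * rho(b^-1) = [[-2, -1], [1, 0]]  ->  [[-31, -22], [55, 39]]
... * rho(a) = [[4, 1], [-13, -3]]  ->  [[162, 35], [-287, -62]]
... * rho(b) = [[0, 1], [-1, -2]]  ->  [[-35, 92], [62, -163]]
... * rho(a^-1) = [[-3, -1], [13, 4]]  ->  [[1301, 403], [-2305, -714]]
... * rho(b^-1) = [[-2, -1], [1, 0]]  ->  [[-2199, -1301], [3896, 2305]]
... * rho(a) = [[4, 1], [-13, -3]]  ->  [[8117, 1704], [-14381, -3019]]
... * rho(a) = [[4, 1], [-13, -3]]  ->  [[10316, 3005], [-18277, -5324]]
tr = 10316 + -5324 = 4992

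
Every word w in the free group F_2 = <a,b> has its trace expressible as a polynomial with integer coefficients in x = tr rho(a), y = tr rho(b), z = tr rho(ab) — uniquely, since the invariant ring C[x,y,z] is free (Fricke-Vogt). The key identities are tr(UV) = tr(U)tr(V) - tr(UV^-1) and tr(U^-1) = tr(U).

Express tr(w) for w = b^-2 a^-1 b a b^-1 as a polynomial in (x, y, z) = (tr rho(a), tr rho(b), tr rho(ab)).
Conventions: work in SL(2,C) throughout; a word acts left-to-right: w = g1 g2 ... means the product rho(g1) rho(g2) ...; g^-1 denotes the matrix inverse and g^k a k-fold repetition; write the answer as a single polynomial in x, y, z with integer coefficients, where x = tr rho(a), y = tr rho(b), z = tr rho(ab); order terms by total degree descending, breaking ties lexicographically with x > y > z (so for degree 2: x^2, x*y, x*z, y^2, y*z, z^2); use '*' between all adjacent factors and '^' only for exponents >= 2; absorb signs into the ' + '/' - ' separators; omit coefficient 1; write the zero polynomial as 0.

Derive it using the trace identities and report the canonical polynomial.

so tr(b a b) = tr(b)*tr(a b) - tr(a)   [square of b] = y*z - x
reduce: tr(b a b a) = tr(b a)*tr(b a) - tr(1)   [split at a repeated b] = z^2 - 2
tr(a^-1 b a b) = tr(b a b)*tr(a) - tr(b a b a)   [inverse elimination on a] = x*y*z - x^2 - z^2 + 2
tr(a^-1 b a b^-1) = tr(a^-1 b a)*tr(b) - tr(a^-1 b a b)   [inverse elimination on b] = -x*y*z + x^2 + y^2 + z^2 - 2
reduce: tr(b^-2 a^-1 b a) = tr(a^-1 b a b^-1)*tr(b) - tr(a^-1 b a)   [inverse elimination on b] = -x*y^2*z + x^2*y + y^3 + y*z^2 - 3*y
so tr(b^-2 a^-1 b a b^-1) = tr(b^-2 a^-1 b a)*tr(b) - tr(b^-2 a^-1 b a b)   [inverse elimination on b] = -x*y^3*z + x^2*y^2 + y^4 + y^2*z^2 + x*y*z - x^2 - 4*y^2 - z^2 + 2

-x*y^3*z + x^2*y^2 + y^4 + y^2*z^2 + x*y*z - x^2 - 4*y^2 - z^2 + 2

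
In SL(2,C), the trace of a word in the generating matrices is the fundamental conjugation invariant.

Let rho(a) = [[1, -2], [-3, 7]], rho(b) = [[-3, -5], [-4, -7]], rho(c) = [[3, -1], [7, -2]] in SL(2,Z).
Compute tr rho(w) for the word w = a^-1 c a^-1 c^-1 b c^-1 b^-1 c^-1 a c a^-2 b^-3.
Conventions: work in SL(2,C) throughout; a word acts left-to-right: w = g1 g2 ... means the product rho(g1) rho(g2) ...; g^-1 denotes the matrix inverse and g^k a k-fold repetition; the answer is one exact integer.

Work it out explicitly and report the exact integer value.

156638130829

rho(a^-1) = [[7, 2], [3, 1]]
... * rho(c) = [[3, -1], [7, -2]]  ->  [[35, -11], [16, -5]]
... * rho(a^-1) = [[7, 2], [3, 1]]  ->  [[212, 59], [97, 27]]
... * rho(c^-1) = [[-2, 1], [-7, 3]]  ->  [[-837, 389], [-383, 178]]
... * rho(b) = [[-3, -5], [-4, -7]]  ->  [[955, 1462], [437, 669]]
... * rho(c^-1) = [[-2, 1], [-7, 3]]  ->  [[-12144, 5341], [-5557, 2444]]
... * rho(b^-1) = [[-7, 5], [4, -3]]  ->  [[106372, -76743], [48675, -35117]]
... * rho(c^-1) = [[-2, 1], [-7, 3]]  ->  [[324457, -123857], [148469, -56676]]
... * rho(a) = [[1, -2], [-3, 7]]  ->  [[696028, -1515913], [318497, -693670]]
... * rho(c) = [[3, -1], [7, -2]]  ->  [[-8523307, 2335798], [-3900199, 1068843]]
... * rho(a^-1) = [[7, 2], [3, 1]]  ->  [[-52655755, -14710816], [-24094864, -6731555]]
... * rho(a^-1) = [[7, 2], [3, 1]]  ->  [[-412722733, -120022326], [-188858713, -54921283]]
... * rho(b^-1) = [[-7, 5], [4, -3]]  ->  [[2408969827, -1703546687], [1102325859, -779529716]]
... * rho(b^-1) = [[-7, 5], [4, -3]]  ->  [[-23676975537, 17155489196], [-10834399877, 7850218443]]
... * rho(b^-1) = [[-7, 5], [4, -3]]  ->  [[234360785543, -169851345273], [107241672911, -77722654714]]
tr = 234360785543 + -77722654714 = 156638130829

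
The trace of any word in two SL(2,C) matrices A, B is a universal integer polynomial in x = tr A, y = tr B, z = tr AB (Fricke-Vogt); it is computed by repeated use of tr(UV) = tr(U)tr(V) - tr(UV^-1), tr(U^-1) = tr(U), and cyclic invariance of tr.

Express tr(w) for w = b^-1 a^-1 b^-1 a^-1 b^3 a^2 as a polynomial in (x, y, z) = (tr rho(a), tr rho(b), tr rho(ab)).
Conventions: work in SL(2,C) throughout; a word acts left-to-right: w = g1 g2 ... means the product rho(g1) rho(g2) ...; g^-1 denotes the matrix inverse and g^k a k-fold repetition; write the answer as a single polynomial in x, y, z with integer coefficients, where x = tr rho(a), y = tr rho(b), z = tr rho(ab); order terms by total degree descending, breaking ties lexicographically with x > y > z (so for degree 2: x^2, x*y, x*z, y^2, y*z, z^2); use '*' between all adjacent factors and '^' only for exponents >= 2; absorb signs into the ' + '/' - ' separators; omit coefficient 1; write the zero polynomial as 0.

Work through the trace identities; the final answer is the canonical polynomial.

-x^2*y^3*z^2 + x^3*y^2*z + x*y^4*z + x*y^2*z^3 + x^2*y*z^2 - x^3*z - 6*x*y^2*z - x*z^3 + x^2*y + y^3 + y*z^2 + 4*x*z - 3*y

tr(a^2 b) = tr(a) tr(b a) - tr(b)   [square of a] = x*z - y
tr(a^2) = tr(a) tr(a) - tr(1)   [square of a] = x^2 - 2
and tr(b^2 a^2) = tr(b) tr(a^2 b) - tr(a^2)   [square of b] = x*y*z - x^2 - y^2 + 2
next, tr(b^3 a^2) = tr(b) tr(b a^2 b) - tr(b a^2)   [square of b] = x*y^2*z - x^2*y - y^3 - x*z + 3*y
and tr(b a b) = tr(b) tr(a b) - tr(a)   [square of b] = y*z - x
tr(b^3 a) = tr(b) tr(b a b) - tr(b a)   [square of b] = y^2*z - x*y - z
tr(a b^3 a^2) = tr(a) tr(b^3 a^2) - tr(b^3 a)   [square of a] = x^2*y^2*z - x^3*y - x*y^3 - x^2*z - y^2*z + 4*x*y + z
and tr(b a b a) = tr(a b) tr(a b) - tr(1)   [split at a repeated a] = z^2 - 2
and tr(a^2 b a b) = tr(a) tr(b a b a) - tr(b a b)   [square of a] = x*z^2 - y*z - x
next, tr(a^2 b a) = tr(a) tr(b a^2) - tr(b a)   [square of a] = x^2*z - x*y - z
tr(a^2 b a b^2) = tr(b) tr(a^2 b a b) - tr(a^2 b a)   [square of b] = x*y*z^2 - x^2*z - y^2*z + z
tr(a b^3 a^2 b) = tr(b) tr(a^2 b a b^2) - tr(a^2 b a b)   [square of b] = x*y^2*z^2 - x^2*y*z - y^3*z - x*z^2 + 2*y*z + x
and tr(b^3 a^2 b^-1 a) = tr(a b^3 a^2) tr(b) - tr(a b^3 a^2 b)   [inverse elimination on b] = x^2*y^3*z - x^3*y^2 - x*y^4 - x*y^2*z^2 + 4*x*y^2 + x*z^2 - y*z - x
next, tr(b^3 a^2 b^-1 a^-1) = tr(b^3 a^2 b^-1) tr(a) - tr(b^3 a^2 b^-1 a)   [inverse elimination on a] = -x^2*y^3*z + x^3*y^2 + x*y^4 + x*y^2*z^2 + x^2*y*z - x^3 - 5*x*y^2 - x*z^2 + y*z + 3*x
tr(a^-1 b^3 a^2 b^-1 a^-1) = tr(b^3 a^2 b^-1 a^-1) tr(a) - tr(b^3 a^2 b^-1)   [inverse elimination on a] = -x^3*y^3*z + x^4*y^2 + x^2*y^4 + x^2*y^2*z^2 + x^3*y*z - x^4 - 5*x^2*y^2 - x^2*z^2 + 4*x^2 + y^2 - 2
tr(b^4 a) = tr(b) tr(b a b^2) - tr(b a b)   [square of b] = y^3*z - x*y^2 - 2*y*z + x
tr(a^2 b^4) = tr(b) tr(b a^2 b^2) - tr(b a^2 b)   [square of b] = x*y^3*z - x^2*y^2 - y^4 - 2*x*y*z + x^2 + 4*y^2 - 2
tr(b^4 a^2 b) = tr(b) tr(a^2 b^4) - tr(a^2 b^3)   [square of b] = x*y^4*z - x^2*y^3 - y^5 - 3*x*y^2*z + 2*x^2*y + 5*y^3 + x*z - 5*y
tr(b^4 a^2 b a) = tr(b) tr(b^2 a^2 b a b) - tr(b^2 a^2 b a)   [square of b] = x*y^3*z^2 - x^2*y^2*z - y^4*z - 2*x*y*z^2 + x^2*z + 3*y^2*z + x*y - z
and tr(a^-1 b^4 a^2 b) = tr(b^4 a^2 b) tr(a) - tr(b^4 a^2 b a)   [inverse elimination on a] = x^2*y^4*z - x^3*y^3 - x*y^5 - x*y^3*z^2 - 2*x^2*y^2*z + y^4*z + 2*x^3*y + 5*x*y^3 + 2*x*y*z^2 - 3*y^2*z - 6*x*y + z
tr(b^3 a^2 b^-1 a^-1 b) = tr(a^-1 b^4 a^2) tr(b) - tr(a^-1 b^4 a^2 b)   [inverse elimination on b] = -x^2*y^4*z + x^3*y^3 + x*y^5 + x*y^3*z^2 + 2*x^2*y^2*z - 2*x^3*y - 6*x*y^3 - 2*x*y*z^2 + y^2*z + 7*x*y - z
and tr(a b a b^2) = tr(b) tr(a b a b) - tr(a b a)   [square of b] = y*z^2 - x*z - y
next, tr(b a b^3 a) = tr(b) tr(a b a b^2) - tr(a b a b)   [square of b] = y^2*z^2 - x*y*z - y^2 - z^2 + 2
tr(a b a b^3 a^2) = tr(a) tr(b a b^3 a^2) - tr(b a b^3 a)   [square of a] = x^2*y^2*z^2 - x^3*y*z - x*y^3*z - x^2*z^2 - y^2*z^2 + 3*x*y*z + x^2 + y^2 + z^2 - 2
tr(a b a b a b) = tr(a b) tr(a b a b) - tr(a^-1 b^-1)   [split at a repeated a] = z^3 - 3*z
tr(b a b a b a b) = tr(b) tr(a b a b a b) - tr(a b a b a)   [square of b] = y*z^3 - x*z^2 - 2*y*z + x
next, tr(b a b a b^3 a) = tr(b) tr(b a b a b a b) - tr(b a b a b a)   [square of b] = y^2*z^3 - x*y*z^2 - 2*y^2*z - z^3 + x*y + 3*z
tr(b a b a b^3) = tr(b) tr(b^2 a b a b) - tr(b^2 a b a)   [square of b] = y^3*z^2 - x*y^2*z - y^3 - 2*y*z^2 + x*z + 3*y
and tr(a b a b^3 a^2 b) = tr(a) tr(b a b a b^3 a) - tr(b a b a b^3)   [square of a] = x*y^2*z^3 - x^2*y*z^2 - y^3*z^2 - x*y^2*z - x*z^3 + x^2*y + y^3 + 2*y*z^2 + 2*x*z - 3*y
next, tr(b a b^3 a^2 b^-1 a) = tr(a b a b^3 a^2) tr(b) - tr(a b a b^3 a^2 b)   [inverse elimination on b] = x^2*y^3*z^2 - x^3*y^2*z - x*y^4*z - x*y^2*z^3 + 4*x*y^2*z + x*z^3 - y*z^2 - 2*x*z + y
and tr(b^3 a^2 b^-1 a^-1 b a) = tr(b a b^3 a^2 b^-1) tr(a) - tr(b a b^3 a^2 b^-1 a)   [inverse elimination on a] = -x^2*y^3*z^2 + 2*x^3*y^2*z + x*y^4*z + x*y^2*z^3 - x^4*y - x^2*y^3 - x^3*z - 5*x*y^2*z - x*z^3 + 4*x^2*y + y*z^2 + 3*x*z - y
next, tr(a^-1 b^3 a^2 b^-1 a^-1 b) = tr(b^3 a^2 b^-1 a^-1 b) tr(a) - tr(b^3 a^2 b^-1 a^-1 b a)   [inverse elimination on a] = -x^3*y^4*z + x^4*y^3 + x^2*y^5 + 2*x^2*y^3*z^2 - x*y^4*z - x*y^2*z^3 - x^4*y - 5*x^2*y^3 - 2*x^2*y*z^2 + x^3*z + 6*x*y^2*z + x*z^3 + 3*x^2*y - y*z^2 - 4*x*z + y
tr(b^-1 a^-1 b^-1 a^-1 b^3 a^2) = tr(a^-1 b^3 a^2 b^-1 a^-1) tr(b) - tr(a^-1 b^3 a^2 b^-1 a^-1 b)   [inverse elimination on b] = -x^2*y^3*z^2 + x^3*y^2*z + x*y^4*z + x*y^2*z^3 + x^2*y*z^2 - x^3*z - 6*x*y^2*z - x*z^3 + x^2*y + y^3 + y*z^2 + 4*x*z - 3*y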